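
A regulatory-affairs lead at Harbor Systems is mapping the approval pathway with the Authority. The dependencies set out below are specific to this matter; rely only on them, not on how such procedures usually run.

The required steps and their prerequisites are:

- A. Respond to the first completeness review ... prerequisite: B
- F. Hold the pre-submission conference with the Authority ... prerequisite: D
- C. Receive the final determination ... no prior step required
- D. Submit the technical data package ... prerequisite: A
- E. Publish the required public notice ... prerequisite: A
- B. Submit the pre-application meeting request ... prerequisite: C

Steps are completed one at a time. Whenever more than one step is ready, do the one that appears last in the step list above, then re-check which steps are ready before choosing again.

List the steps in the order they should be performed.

C, B, A, E, D, F

C has no prerequisites → C first.
B needed C, now all done → B.
A needed B, now all done → A.
Ready: E and D. E is listed later → E.
Next only D has its prerequisites met → D.
F needed D, now all done → F.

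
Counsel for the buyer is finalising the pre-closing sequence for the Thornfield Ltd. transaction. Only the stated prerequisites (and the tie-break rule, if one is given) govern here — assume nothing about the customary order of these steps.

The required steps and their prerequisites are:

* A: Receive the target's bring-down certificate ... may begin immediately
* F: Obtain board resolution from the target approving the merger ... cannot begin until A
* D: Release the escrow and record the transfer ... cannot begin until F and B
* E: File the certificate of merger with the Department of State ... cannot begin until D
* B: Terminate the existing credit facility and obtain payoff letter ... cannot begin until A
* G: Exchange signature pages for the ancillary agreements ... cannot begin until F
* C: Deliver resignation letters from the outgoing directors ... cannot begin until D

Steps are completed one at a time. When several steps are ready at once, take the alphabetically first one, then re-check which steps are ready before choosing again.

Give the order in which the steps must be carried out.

Only A has no prerequisites, so it is first.
B and F are both available; B has the earlier label → B.
F is the only step now ready → F.
D and G are both available; D has the earlier label → D.
Ready: C, E and G. C has the earlier label → C.
Ready: E and G. E has the earlier label → E.
Next only G has its prerequisites met → G.

A, B, F, D, C, E, G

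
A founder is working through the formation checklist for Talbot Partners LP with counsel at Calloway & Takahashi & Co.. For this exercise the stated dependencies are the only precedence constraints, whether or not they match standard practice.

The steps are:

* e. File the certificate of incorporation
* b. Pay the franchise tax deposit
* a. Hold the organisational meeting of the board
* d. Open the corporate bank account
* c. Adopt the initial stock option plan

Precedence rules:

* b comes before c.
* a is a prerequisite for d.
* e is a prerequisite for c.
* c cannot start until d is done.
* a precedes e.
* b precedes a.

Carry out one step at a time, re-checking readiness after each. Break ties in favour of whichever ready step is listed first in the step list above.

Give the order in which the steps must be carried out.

b has no prerequisites → b first.
a is the only step now ready → a.
Ready: e and d. e is listed earlier → e.
That leaves d as the only ready step → d.
Next only c has its prerequisites met → c.

b, a, e, d, c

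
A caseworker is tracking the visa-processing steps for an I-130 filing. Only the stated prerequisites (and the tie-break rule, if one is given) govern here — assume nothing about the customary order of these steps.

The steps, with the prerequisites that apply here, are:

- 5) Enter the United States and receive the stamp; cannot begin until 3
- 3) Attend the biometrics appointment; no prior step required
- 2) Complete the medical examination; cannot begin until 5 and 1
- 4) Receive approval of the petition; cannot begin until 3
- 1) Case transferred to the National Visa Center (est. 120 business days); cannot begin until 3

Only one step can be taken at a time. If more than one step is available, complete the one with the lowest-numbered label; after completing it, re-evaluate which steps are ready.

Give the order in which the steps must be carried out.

3 is the only step with nothing outstanding, so it goes first.
Now 1, 4 and 5 have their prerequisites met. 1 has the earlier label, so 1 next.
4 and 5 are both available; 4 has the earlier label → 4.
That leaves 5 as the only ready step → 5.
Next only 2 has its prerequisites met → 2.

3, 1, 4, 5, 2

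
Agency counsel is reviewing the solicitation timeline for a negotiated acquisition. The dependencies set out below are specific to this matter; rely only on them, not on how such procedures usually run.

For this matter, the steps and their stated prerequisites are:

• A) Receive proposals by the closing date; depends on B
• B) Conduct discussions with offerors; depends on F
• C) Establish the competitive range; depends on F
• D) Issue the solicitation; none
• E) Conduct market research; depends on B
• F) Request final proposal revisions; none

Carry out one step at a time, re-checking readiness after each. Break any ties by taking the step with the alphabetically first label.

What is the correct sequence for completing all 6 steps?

D F B A C E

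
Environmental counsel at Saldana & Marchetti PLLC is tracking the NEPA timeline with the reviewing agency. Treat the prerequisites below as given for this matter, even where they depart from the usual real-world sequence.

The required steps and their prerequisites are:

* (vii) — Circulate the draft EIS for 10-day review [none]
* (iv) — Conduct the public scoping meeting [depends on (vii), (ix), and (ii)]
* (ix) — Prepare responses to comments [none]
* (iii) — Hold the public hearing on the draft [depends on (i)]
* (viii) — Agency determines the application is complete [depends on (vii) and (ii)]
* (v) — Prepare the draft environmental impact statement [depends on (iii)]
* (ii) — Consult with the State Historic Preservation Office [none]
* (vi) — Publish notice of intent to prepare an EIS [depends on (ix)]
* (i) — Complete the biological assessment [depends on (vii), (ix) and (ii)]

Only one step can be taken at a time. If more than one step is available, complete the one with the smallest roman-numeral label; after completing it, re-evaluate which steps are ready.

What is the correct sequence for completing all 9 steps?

(ii), (vii), (viii), (ix), (i), (iii), (iv), (v), (vi)

Nothing is required for (ii), (vii) and (ix). (ii) has the earlier label → (ii) first.
(vii) and (ix) are both available; (vii) has the earlier label → (vii).
(viii) now also ready, so the ready set is {(viii), (ix)}; (viii) has the earlier label → (viii).
(ix) is the only step now ready → (ix).
Ready: (i), (iv) and (vi). (i) has the earlier label → (i).
(iii) now also ready, so the ready set is {(iii), (iv), (vi)}; (iii) has the earlier label → (iii).
(iv), (v) and (vi) are all available; (iv) has the earlier label → (iv).
Ready: (v) and (vi). (v) has the earlier label → (v).
That leaves (vi) as the only ready step → (vi).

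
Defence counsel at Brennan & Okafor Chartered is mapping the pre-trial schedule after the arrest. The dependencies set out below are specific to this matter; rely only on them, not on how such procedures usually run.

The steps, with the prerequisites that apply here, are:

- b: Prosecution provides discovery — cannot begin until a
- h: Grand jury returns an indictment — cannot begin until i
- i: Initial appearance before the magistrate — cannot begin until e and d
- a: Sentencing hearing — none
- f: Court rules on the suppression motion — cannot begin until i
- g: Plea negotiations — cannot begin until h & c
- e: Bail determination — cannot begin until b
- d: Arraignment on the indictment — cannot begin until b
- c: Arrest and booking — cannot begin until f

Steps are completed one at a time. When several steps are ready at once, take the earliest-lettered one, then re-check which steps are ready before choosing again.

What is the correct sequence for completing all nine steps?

a, b, d, e, i, f, c, h, g

Only a has no prerequisites, so it is first.
b needed a, now all done → b.
Ready: d and e. d has the earlier label → d.
e needed b, now all done → e.
i needed d and e, now all done → i.
Ready: f and h. f has the earlier label → f.
Now c and h have their prerequisites met. c has the earlier label, so c next.
h needed i, now all done → h.
g needed c and h, now all done → g.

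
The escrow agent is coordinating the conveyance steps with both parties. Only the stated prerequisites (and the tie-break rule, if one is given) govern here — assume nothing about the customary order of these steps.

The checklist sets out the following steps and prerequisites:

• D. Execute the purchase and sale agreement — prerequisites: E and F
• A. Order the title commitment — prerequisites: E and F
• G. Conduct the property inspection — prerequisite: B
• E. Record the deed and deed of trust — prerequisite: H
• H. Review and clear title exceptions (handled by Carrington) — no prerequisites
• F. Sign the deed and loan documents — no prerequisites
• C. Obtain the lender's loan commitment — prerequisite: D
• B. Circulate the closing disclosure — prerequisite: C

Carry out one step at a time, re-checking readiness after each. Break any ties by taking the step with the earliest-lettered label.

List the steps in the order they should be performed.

F H E A D C B G

F and H have no prerequisites; F has the earlier label, so F is first.
That leaves H as the only ready step → H.
E needed H, now all done → E.
Now A and D have their prerequisites met. A has the earlier label, so A next.
D is the only step now ready → D.
Next only C has its prerequisites met → C.
Next only B has its prerequisites met → B.
G needed B, now all done → G.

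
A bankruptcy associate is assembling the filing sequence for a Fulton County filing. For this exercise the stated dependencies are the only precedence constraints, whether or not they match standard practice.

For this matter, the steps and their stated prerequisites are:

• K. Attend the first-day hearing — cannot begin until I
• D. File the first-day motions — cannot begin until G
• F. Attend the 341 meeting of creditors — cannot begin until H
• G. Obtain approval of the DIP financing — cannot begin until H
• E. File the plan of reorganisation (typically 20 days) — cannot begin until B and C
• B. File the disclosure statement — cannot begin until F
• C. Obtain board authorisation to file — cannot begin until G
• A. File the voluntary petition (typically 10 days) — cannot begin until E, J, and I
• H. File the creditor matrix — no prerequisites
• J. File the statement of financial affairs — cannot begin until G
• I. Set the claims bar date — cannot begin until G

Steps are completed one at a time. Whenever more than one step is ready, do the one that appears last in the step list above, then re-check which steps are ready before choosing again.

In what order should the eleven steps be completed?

H has no prerequisites → H first.
Now G and F have their prerequisites met. G is listed later, so G next.
I, J, C and D now also ready, so the ready set is {I, J, C, F, D}; I is listed later → I.
Ready: J, C, F, D and K. J is listed later → J.
Now C, F, D and K have their prerequisites met. C is listed later, so C next.
Now F, D and K have their prerequisites met. F is listed later, so F next.
B, D and K are all available; B is listed later → B.
E now also ready, so the ready set is {E, D, K}; E is listed later → E.
Ready: A, D and K. A is listed later → A.
Ready: D and K. D is listed later → D.
K needed I, now all done → K.

H → G → I → J → C → F → B → E → A → D → K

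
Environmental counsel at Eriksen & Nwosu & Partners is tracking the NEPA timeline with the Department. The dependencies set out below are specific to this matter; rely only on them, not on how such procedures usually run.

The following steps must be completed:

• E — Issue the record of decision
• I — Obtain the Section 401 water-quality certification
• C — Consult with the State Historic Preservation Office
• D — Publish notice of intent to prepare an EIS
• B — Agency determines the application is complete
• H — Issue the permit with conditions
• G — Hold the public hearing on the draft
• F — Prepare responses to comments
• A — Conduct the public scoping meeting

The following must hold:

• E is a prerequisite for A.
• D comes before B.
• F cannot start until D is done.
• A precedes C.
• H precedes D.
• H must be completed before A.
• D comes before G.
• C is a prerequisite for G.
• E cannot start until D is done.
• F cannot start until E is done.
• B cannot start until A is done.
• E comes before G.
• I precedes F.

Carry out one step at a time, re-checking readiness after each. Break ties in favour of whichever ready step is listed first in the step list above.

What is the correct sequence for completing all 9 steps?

I → H → D → E → F → A → C → B → G

Nothing is required for I and H. I is listed earlier → I first.
H is the only step now ready → H.
Next only D has its prerequisites met → D.
E needed D, now all done → E.
Ready: F and A. F is listed earlier → F.
A is the only step now ready → A.
Now C and B have their prerequisites met. C is listed earlier, so C next.
G now also ready, so the ready set is {B, G}; B is listed earlier → B.
Next only G has its prerequisites met → G.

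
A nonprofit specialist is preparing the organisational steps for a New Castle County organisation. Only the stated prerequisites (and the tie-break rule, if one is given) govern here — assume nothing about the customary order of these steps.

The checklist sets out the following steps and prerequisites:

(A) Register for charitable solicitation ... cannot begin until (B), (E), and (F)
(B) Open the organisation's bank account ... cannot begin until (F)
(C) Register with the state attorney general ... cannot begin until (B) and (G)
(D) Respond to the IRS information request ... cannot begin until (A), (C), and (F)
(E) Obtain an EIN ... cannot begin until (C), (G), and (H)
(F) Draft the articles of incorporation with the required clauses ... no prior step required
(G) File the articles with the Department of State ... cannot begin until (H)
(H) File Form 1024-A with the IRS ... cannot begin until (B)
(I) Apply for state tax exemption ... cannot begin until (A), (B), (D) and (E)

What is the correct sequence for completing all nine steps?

Only (F) has no prerequisites, so it is first.
That leaves (B) as the only ready step → (B).
(H) is the only step now ready → (H).
(G) needed (H), now all done → (G).
(C) is the only step now ready → (C).
(E) needed (C), (G) and (H), now all done → (E).
(A) needed (B), (E) and (F), now all done → (A).
(D) needed (A), (C) and (F), now all done → (D).
(I) needed (A), (B), (D) and (E), now all done → (I).

(F), (B), (H), (G), (C), (E), (A), (D), (I)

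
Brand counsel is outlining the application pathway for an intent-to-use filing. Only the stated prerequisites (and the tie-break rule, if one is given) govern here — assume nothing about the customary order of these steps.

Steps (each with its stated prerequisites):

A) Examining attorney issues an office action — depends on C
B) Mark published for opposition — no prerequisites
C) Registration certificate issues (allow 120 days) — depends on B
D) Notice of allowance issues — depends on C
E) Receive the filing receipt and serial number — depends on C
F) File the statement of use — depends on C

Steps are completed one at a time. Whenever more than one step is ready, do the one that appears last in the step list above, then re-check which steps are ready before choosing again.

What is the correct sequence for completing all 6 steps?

B → C → F → E → D → A

B is the only step with nothing outstanding, so it goes first.
That leaves C as the only ready step → C.
Now F, E, D and A have their prerequisites met. F is listed later, so F next.
E, D and A are all available; E is listed later → E.
Ready: D and A. D is listed later → D.
A needed C, now all done → A.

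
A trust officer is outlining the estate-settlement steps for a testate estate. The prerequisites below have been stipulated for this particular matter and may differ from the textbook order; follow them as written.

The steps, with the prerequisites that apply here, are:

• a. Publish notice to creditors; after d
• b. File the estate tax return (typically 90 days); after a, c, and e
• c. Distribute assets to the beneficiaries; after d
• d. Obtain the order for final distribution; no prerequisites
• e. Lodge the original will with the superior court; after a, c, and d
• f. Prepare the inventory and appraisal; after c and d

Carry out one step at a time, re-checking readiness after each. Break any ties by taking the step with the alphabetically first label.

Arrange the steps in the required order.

d, a, c, e, b, f

Only d has no prerequisites, so it is first.
Ready: a and c. a has the earlier label → a.
c needed d, now all done → c.
Ready: e and f. e has the earlier label → e.
b now also ready, so the ready set is {b, f}; b has the earlier label → b.
f needed c and d, now all done → f.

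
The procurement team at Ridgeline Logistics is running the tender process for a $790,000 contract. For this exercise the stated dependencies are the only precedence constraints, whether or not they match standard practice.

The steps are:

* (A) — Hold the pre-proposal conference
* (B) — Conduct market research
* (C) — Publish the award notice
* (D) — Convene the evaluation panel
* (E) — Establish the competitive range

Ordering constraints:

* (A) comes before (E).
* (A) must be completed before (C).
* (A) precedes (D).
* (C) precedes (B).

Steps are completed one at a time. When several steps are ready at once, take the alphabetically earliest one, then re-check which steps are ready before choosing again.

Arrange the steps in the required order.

(A), (C), (B), (D), (E)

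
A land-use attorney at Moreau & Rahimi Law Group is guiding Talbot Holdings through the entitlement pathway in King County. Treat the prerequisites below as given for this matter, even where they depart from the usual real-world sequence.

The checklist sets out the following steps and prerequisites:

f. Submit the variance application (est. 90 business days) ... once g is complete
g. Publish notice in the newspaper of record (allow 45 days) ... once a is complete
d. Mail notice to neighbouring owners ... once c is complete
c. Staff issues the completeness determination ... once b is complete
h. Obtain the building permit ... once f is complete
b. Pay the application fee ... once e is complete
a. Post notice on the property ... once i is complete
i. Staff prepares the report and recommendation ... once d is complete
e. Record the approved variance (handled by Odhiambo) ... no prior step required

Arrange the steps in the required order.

e, b, c, d, i, a, g, f, h

Only e has no prerequisites, so it is first.
Next only b has its prerequisites met → b.
Next only c has its prerequisites met → c.
d needed c, now all done → d.
i needed d, now all done → i.
a needed i, now all done → a.
g needed a, now all done → g.
f needed g, now all done → f.
h is the only step now ready → h.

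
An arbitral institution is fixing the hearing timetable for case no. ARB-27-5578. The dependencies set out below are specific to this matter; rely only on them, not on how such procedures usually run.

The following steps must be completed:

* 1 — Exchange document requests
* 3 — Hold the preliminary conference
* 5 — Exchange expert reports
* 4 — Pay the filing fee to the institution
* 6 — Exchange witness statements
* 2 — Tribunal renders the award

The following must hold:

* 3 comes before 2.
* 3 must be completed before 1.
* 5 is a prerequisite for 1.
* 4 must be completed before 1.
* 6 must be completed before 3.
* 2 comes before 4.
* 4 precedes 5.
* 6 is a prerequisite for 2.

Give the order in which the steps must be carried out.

6, 3, 2, 4, 5, 1

6 is the only step with nothing outstanding, so it goes first.
3 needed 6, now all done → 3.
2 needed 3 and 6, now all done → 2.
That leaves 4 as the only ready step → 4.
That leaves 5 as the only ready step → 5.
1 is the only step now ready → 1.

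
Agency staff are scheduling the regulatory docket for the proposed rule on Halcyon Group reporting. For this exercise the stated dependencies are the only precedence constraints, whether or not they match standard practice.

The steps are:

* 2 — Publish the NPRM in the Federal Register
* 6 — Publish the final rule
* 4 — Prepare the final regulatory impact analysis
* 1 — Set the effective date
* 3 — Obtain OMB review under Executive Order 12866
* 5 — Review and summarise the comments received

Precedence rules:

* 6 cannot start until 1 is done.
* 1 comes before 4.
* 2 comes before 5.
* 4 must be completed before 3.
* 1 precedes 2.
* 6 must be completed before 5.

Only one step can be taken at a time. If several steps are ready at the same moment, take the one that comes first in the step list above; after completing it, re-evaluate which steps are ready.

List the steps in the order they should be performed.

Only 1 has no prerequisites, so it is first.
2, 6 and 4 are all available; 2 is listed earlier → 2.
Ready: 6 and 4. 6 is listed earlier → 6.
4 and 5 are both available; 4 is listed earlier → 4.
Now 3 and 5 have their prerequisites met. 3 is listed earlier, so 3 next.
5 needed 2 and 6, now all done → 5.

1 → 2 → 6 → 4 → 3 → 5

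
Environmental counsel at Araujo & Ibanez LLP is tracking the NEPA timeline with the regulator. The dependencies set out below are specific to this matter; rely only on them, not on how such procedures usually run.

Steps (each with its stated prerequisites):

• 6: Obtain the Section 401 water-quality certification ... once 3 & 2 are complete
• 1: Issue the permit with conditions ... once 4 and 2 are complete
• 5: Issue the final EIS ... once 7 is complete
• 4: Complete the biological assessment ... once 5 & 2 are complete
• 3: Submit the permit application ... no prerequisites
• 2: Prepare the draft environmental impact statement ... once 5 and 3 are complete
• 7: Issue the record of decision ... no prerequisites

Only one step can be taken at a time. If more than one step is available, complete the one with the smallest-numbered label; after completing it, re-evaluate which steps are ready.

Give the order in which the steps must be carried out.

Nothing is required for 3 and 7. 3 has the earlier label → 3 first.
7 is the only step now ready → 7.
5 is the only step now ready → 5.
That leaves 2 as the only ready step → 2.
Ready: 4 and 6. 4 has the earlier label → 4.
1 now also ready, so the ready set is {1, 6}; 1 has the earlier label → 1.
6 needed 2 and 3, now all done → 6.

3, 7, 5, 2, 4, 1, 6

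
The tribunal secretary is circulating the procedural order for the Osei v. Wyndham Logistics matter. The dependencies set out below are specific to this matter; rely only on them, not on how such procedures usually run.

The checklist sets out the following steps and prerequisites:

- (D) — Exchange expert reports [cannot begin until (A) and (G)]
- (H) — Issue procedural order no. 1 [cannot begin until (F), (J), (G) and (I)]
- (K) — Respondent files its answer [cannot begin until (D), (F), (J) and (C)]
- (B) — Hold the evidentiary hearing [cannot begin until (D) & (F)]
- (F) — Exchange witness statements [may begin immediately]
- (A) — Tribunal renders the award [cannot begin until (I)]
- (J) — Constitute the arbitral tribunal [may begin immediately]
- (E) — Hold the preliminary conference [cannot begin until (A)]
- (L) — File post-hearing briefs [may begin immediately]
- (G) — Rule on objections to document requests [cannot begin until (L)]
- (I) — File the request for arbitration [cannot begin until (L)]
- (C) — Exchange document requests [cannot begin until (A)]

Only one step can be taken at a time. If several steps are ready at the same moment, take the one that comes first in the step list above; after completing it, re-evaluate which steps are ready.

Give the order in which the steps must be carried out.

(F) (J) (L) (G) (I) (H) (A) (D) (B) (E) (C) (K)

(F), (J) and (L) have no prerequisites; (F) is listed earlier, so (F) is first.
(J) and (L) are both available; (J) is listed earlier → (J).
Next only (L) has its prerequisites met → (L).
Now (G) and (I) have their prerequisites met. (G) is listed earlier, so (G) next.
(I) needed (L), now all done → (I).
(H) and (A) are both available; (H) is listed earlier → (H).
(A) is the only step now ready → (A).
Ready: (D), (E) and (C). (D) is listed earlier → (D).
Ready: (B), (E) and (C). (B) is listed earlier → (B).
(E) and (C) are both available; (E) is listed earlier → (E).
That leaves (C) as the only ready step → (C).
(K) needed (D), (F), (J) and (C), now all done → (K).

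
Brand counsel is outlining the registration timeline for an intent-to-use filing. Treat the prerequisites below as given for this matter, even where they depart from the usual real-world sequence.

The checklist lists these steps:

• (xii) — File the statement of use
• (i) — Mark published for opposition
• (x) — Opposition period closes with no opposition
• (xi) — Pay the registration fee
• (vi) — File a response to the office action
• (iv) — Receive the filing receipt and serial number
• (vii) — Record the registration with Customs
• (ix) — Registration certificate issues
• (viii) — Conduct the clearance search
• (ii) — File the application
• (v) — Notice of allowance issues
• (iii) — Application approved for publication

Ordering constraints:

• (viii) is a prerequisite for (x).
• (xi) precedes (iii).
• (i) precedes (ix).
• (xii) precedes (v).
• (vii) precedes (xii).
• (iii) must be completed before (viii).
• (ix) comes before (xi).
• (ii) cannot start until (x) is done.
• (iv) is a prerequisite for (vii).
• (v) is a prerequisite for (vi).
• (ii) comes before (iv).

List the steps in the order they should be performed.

(i), (ix), (xi), (iii), (viii), (x), (ii), (iv), (vii), (xii), (v), (vi)

Only (i) has no prerequisites, so it is first.
(ix) is the only step now ready → (ix).
(xi) needed (ix), now all done → (xi).
(iii) needed (xi), now all done → (iii).
(viii) needed (iii), now all done → (viii).
(x) needed (viii), now all done → (x).
Next only (ii) has its prerequisites met → (ii).
That leaves (iv) as the only ready step → (iv).
Next only (vii) has its prerequisites met → (vii).
(xii) needed (vii), now all done → (xii).
That leaves (v) as the only ready step → (v).
(vi) needed (v), now all done → (vi).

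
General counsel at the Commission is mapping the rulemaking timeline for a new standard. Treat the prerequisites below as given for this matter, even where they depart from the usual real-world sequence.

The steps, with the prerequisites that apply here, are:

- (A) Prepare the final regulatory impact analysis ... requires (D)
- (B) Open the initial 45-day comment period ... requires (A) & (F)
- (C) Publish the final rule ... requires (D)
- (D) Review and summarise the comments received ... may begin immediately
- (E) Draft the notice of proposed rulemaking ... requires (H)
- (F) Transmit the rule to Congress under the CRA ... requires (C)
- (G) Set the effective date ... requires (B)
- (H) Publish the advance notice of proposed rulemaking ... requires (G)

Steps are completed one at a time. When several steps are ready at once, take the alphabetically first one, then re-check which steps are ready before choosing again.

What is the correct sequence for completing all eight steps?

(D), (A), (C), (F), (B), (G), (H), (E)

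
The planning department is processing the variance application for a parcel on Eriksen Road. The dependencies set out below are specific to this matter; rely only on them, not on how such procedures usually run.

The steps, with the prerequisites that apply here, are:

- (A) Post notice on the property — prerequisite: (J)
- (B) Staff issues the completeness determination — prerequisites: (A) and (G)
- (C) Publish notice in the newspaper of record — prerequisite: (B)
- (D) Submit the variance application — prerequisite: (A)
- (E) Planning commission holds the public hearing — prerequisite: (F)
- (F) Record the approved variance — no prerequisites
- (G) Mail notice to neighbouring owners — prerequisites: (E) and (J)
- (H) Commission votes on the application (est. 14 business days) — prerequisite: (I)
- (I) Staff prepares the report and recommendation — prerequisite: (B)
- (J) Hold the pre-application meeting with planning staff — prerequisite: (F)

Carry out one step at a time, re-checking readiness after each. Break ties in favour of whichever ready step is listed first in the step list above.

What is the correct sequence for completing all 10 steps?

(F) has no prerequisites → (F) first.
Ready: (E) and (J). (E) is listed earlier → (E).
Next only (J) has its prerequisites met → (J).
Now (A) and (G) have their prerequisites met. (A) is listed earlier, so (A) next.
Now (D) and (G) have their prerequisites met. (D) is listed earlier, so (D) next.
(G) is the only step now ready → (G).
Next only (B) has its prerequisites met → (B).
Now (C) and (I) have their prerequisites met. (C) is listed earlier, so (C) next.
(I) is the only step now ready → (I).
Next only (H) has its prerequisites met → (H).

(F) (E) (J) (A) (D) (G) (B) (C) (I) (H)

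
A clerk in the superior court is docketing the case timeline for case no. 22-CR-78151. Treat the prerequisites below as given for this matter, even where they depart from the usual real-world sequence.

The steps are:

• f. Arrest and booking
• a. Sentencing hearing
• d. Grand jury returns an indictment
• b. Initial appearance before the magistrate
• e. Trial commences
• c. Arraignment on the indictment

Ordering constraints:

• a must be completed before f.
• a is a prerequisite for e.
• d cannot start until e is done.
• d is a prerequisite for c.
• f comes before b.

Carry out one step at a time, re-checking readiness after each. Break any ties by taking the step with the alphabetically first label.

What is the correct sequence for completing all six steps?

a, e, d, c, f, b

a has no prerequisites → a first.
Now e and f have their prerequisites met. e has the earlier label, so e next.
d now also ready, so the ready set is {d, f}; d has the earlier label → d.
c now also ready, so the ready set is {c, f}; c has the earlier label → c.
f needed a, now all done → f.
That leaves b as the only ready step → b.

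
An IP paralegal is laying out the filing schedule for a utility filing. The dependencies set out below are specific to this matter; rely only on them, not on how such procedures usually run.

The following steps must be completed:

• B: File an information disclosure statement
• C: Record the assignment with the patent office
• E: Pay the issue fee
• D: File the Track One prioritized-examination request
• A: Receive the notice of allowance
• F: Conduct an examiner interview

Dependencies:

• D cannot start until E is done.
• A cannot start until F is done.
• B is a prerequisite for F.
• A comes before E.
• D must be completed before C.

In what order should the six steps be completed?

B, F, A, E, D, C

B has no prerequisites → B first.
F is the only step now ready → F.
A is the only step now ready → A.
Next only E has its prerequisites met → E.
D is the only step now ready → D.
C is the only step now ready → C.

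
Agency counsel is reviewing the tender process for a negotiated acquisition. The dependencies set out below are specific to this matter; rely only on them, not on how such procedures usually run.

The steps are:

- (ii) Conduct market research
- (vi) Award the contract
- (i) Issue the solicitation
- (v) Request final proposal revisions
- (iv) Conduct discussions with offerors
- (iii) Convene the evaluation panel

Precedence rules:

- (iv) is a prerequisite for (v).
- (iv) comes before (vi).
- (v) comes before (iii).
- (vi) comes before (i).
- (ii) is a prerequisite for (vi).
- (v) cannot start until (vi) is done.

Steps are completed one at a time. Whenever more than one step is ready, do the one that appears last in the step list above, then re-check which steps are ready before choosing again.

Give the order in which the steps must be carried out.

(iv) and (ii) have no prerequisites; (iv) is listed later, so (iv) is first.
Next only (ii) has its prerequisites met → (ii).
That leaves (vi) as the only ready step → (vi).
(v) and (i) are both available; (v) is listed later → (v).
(iii) now also ready, so the ready set is {(iii), (i)}; (iii) is listed later → (iii).
(i) needed (vi), now all done → (i).

(iv), (ii), (vi), (v), (iii), (i)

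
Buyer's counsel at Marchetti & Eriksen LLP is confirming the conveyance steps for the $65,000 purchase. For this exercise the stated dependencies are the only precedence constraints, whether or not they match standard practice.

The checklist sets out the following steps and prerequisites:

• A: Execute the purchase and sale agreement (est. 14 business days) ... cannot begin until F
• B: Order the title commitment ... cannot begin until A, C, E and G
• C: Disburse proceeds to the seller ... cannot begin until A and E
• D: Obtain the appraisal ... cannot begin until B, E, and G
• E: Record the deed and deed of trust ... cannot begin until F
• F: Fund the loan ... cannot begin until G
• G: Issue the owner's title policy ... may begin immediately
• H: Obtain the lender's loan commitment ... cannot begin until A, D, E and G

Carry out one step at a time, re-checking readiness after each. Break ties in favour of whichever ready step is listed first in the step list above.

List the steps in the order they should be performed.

G has no prerequisites → G first.
F needed G, now all done → F.
Ready: A and E. A is listed earlier → A.
That leaves E as the only ready step → E.
That leaves C as the only ready step → C.
B needed A, C, E and G, now all done → B.
D is the only step now ready → D.
H needed A, D, E and G, now all done → H.

G, F, A, E, C, B, D, H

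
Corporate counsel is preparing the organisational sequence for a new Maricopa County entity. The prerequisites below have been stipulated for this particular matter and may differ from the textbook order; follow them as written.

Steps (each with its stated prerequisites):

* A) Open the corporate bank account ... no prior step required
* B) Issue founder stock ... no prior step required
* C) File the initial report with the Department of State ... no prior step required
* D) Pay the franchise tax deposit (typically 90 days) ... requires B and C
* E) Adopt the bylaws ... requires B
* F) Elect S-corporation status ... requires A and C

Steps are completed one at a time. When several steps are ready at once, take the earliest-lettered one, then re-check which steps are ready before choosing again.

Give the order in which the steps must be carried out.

A, B, C, D, E, F

A, B and C have no prerequisites; A has the earlier label, so A is first.
B and C are both available; B has the earlier label → B.
E now also ready, so the ready set is {C, E}; C has the earlier label → C.
D and F now also ready, so the ready set is {D, E, F}; D has the earlier label → D.
Now E and F have their prerequisites met. E has the earlier label, so E next.
F is the only step now ready → F.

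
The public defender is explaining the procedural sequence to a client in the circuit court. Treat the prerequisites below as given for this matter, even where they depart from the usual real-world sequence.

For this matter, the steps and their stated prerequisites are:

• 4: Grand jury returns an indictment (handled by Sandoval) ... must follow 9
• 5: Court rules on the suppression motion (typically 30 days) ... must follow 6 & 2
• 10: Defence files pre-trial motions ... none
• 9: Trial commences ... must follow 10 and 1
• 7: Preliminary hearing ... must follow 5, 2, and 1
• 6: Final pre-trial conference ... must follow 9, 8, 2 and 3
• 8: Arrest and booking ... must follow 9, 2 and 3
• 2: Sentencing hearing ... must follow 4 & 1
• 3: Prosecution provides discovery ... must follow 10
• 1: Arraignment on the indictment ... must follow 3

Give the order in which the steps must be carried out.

10, 3, 1, 9, 4, 2, 8, 6, 5, 7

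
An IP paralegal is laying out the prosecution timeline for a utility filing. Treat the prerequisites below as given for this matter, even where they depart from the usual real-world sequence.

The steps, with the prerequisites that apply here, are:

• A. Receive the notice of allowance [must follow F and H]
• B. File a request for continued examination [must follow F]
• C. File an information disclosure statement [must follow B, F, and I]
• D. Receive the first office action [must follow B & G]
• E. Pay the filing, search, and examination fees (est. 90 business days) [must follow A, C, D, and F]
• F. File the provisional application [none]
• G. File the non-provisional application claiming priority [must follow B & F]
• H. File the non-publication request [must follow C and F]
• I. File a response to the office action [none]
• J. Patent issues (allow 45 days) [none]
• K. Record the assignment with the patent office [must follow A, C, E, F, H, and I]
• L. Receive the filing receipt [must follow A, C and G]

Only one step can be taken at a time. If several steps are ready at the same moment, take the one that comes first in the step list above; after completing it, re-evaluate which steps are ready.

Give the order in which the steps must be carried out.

Nothing is required for F, I and J. F is listed earlier → F first.
B now also ready, so the ready set is {B, I, J}; B is listed earlier → B.
Now G, I and J have their prerequisites met. G is listed earlier, so G next.
Ready: D, I and J. D is listed earlier → D.
Ready: I and J. I is listed earlier → I.
C and J are both available; C is listed earlier → C.
H now also ready, so the ready set is {H, J}; H is listed earlier → H.
Ready: A and J. A is listed earlier → A.
Ready: E, J and L. E is listed earlier → E.
Now J, K and L have their prerequisites met. J is listed earlier, so J next.
Now K and L have their prerequisites met. K is listed earlier, so K next.
That leaves L as the only ready step → L.

F → B → G → D → I → C → H → A → E → J → K → L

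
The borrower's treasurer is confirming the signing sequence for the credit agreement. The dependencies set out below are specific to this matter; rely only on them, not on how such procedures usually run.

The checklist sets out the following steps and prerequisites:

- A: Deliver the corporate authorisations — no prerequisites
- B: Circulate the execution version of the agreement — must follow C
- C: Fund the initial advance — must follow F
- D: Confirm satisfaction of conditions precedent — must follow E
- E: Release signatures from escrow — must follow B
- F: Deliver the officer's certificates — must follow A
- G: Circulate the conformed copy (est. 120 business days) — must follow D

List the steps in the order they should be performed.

A F C B E D G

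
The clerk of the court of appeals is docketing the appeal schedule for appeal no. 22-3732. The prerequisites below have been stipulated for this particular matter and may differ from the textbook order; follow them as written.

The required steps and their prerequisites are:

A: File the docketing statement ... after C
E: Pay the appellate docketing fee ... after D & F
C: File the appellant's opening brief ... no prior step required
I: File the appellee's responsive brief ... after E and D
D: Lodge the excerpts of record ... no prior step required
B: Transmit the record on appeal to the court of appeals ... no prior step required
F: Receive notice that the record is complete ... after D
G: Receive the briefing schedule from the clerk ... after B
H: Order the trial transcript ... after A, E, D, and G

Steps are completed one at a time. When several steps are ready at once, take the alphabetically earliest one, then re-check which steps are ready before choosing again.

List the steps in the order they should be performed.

B C A D F E G H I

B, C and D have no prerequisites; B has the earlier label, so B is first.
C, D and G are all available; C has the earlier label → C.
A now also ready, so the ready set is {A, D, G}; A has the earlier label → A.
Ready: D and G. D has the earlier label → D.
Ready: F and G. F has the earlier label → F.
Ready: E and G. E has the earlier label → E.
Now G and I have their prerequisites met. G has the earlier label, so G next.
H and I are both available; H has the earlier label → H.
I needed D and E, now all done → I.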